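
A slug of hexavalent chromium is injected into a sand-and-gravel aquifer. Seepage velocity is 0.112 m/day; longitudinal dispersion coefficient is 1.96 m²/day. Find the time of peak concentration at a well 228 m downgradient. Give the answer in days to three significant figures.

For the 1D instantaneous-source solution, setting ∂C/∂t = 0 at fixed x gives v²t² + 2Dt − x² = 0, so t = (√(D² + v²x²) − D)/v².
√(D² + v²x²) = √(1.96² + 0.112² × 228²) = 25.61; v² = 0.012544.
t = (25.61 − 1.96)/0.012544 = 1890 days (vs. the pure-advection estimate x/v = 2040 d).

1890 days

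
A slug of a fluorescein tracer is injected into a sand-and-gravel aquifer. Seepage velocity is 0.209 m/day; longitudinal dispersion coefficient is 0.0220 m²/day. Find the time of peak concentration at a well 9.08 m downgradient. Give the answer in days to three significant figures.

For the 1D instantaneous-source solution, setting ∂C/∂t = 0 at fixed x gives v²t² + 2Dt − x² = 0, so t = (√(D² + v²x²) − D)/v².
√(D² + v²x²) = √(0.0220² + 0.209² × 9.08²) = 1.898; v² = 0.043681.
t = (1.898 − 0.0220)/0.043681 = 42.9 days (vs. the pure-advection estimate x/v = 43.4 d).

42.9 days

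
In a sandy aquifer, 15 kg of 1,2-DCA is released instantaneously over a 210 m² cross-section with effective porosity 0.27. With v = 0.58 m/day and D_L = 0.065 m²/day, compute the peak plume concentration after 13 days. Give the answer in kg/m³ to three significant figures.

0.0812 kg/m³

The peak of an instantaneous 1D plume sits at x = vt; there the Gaussian factor is 1 and C_max = M/(n_e·A·√(4πDt)), where n_e·A is the pore area the mass is dissolved in.
√(4πDt) = √(4π × 0.065 × 13) = 3.259 m, so C_max = 15/(0.27 × 210 × 3.259) = 0.0812 kg/m³.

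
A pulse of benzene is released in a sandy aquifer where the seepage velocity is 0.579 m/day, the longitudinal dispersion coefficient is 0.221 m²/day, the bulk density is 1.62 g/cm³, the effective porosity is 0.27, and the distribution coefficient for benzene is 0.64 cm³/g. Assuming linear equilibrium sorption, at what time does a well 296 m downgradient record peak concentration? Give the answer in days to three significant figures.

Retardation factor R = 1 + ρ_b·K_d/n = 1 + 1.62 × 0.64/0.27 = 4.840.
Sorption retards both mechanisms: v_R = v/R = 0.1196 m/day, D_R = D/R = 0.04566 m²/day.
Peak time from v_R²t² + 2D_R t − x² = 0: t = (√(D_R² + v_R²x²) − D_R)/v_R².
√(D_R² + v_R²x²) = √(0.04566² + 0.1196² × 296²) = 35.40; v_R² = 0.01430.
t = (35.40 − 0.04566)/0.01430 = 2470 days.

2470 days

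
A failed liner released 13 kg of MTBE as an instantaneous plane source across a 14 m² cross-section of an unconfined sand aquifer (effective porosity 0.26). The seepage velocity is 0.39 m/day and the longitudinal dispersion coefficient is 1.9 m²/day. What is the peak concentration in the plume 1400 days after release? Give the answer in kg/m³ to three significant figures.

0.0195 kg/m³

The peak of an instantaneous 1D plume sits at x = vt; there the Gaussian factor is 1 and C_max = M/(n_e·A·√(4πDt)), where n_e·A is the pore area the mass is dissolved in.
√(4πDt) = √(4π × 1.9 × 1400) = 182.8 m, so C_max = 13/(0.26 × 14 × 182.8) = 0.0195 kg/m³.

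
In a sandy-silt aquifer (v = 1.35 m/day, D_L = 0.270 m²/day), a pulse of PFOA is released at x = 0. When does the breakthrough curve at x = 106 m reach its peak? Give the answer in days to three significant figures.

78.4 days

For the 1D instantaneous-source solution, setting ∂C/∂t = 0 at fixed x gives v²t² + 2Dt − x² = 0, so t = (√(D² + v²x²) − D)/v².
√(D² + v²x²) = √(0.270² + 1.35² × 106²) = 143.1; v² = 1.8225.
t = (143.1 − 0.270)/1.8225 = 78.4 days (vs. the pure-advection estimate x/v = 78.5 d).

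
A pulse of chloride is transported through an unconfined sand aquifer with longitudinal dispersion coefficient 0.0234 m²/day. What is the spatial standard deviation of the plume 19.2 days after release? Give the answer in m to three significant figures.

0.948 m

Dispersive spreading gives a Gaussian with σ² = 2Dt; advection only shifts the center.
σ = √(2 × 0.0234 × 19.2) = 0.948 m.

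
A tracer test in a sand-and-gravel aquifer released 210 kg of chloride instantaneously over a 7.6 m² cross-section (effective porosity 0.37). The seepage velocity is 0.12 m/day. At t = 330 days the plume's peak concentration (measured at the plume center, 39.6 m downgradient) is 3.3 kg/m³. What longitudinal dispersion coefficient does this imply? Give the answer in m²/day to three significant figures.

0.123 m²/day

At the plume center C_max = M/(n_e·A·√(4πDt)), so D = M²/(4πt·(n_e·A·C_max)²).
n_e·A·C_max = 0.37 × 7.6 × 3.3 = 9.280 kg/m.
D = 210²/(4π × 330 × 9.280²) = 0.123 m²/day.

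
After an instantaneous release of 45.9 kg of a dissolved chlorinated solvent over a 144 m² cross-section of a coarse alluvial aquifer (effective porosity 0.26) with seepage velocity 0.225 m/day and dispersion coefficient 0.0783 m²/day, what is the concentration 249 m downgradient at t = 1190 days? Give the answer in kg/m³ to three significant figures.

For an instantaneous plane source, C(x,t) = M/(n_e·A·√(4πDt)) · exp(−(x−vt)²/(4Dt)), with n_e·A the pore (flow) area.
Plume center vt = 0.225 × 1190 = 267.75 m, so the well at 249 m is 18.75 m upgradient of the peak.
√(4πDt) = 34.22 m, giving peak height M/(n_e·A·√(4πDt)) = 45.9/(0.26 × 144 × 34.22) = 0.03583 kg/m³.
(x−vt)²/(4Dt) = (-18.75)²/(4 × 0.0783 × 1190) = 0.9433; exp(−0.9433) = 0.3893.
C = 0.03583 × 0.3893 = 0.0139 kg/m³.

0.0139 kg/m³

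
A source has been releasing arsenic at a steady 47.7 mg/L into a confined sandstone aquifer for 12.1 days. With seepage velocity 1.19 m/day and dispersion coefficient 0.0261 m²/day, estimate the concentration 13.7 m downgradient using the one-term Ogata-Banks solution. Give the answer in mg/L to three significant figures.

38.7 mg/L

For a continuous step input, C/C₀ ≈ ½·erfc((x−vt)/(2√(Dt))).
vt = 1.19 × 12.1 = 14.399 m and 2√(Dt) = 2√(0.0261 × 12.1) = 1.124 m.
Argument (x−vt)/(2√(Dt)) = (13.7 − 14.399)/1.124 = -0.6219; ½·erfc(-0.6219) = 0.8104.
C = 47.7 × 0.8104 = 38.7 mg/L.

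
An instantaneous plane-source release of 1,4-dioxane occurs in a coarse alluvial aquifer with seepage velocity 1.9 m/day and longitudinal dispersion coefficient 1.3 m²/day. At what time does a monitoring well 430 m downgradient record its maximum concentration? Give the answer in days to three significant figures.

226 days

For the 1D instantaneous-source solution, setting ∂C/∂t = 0 at fixed x gives v²t² + 2Dt − x² = 0, so t = (√(D² + v²x²) − D)/v².
√(D² + v²x²) = √(1.3² + 1.9² × 430²) = 817.0; v² = 3.61.
t = (817.0 − 1.3)/3.61 = 226 days (vs. the pure-advection estimate x/v = 226 d).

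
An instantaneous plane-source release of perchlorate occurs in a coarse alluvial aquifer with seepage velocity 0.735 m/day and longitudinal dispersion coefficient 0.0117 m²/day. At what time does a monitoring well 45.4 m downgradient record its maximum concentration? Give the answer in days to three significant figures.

For the 1D instantaneous-source solution, setting ∂C/∂t = 0 at fixed x gives v²t² + 2Dt − x² = 0, so t = (√(D² + v²x²) − D)/v².
√(D² + v²x²) = √(0.0117² + 0.735² × 45.4²) = 33.37; v² = 0.540225.
t = (33.37 − 0.0117)/0.540225 = 61.7 days (vs. the pure-advection estimate x/v = 61.8 d).

61.7 days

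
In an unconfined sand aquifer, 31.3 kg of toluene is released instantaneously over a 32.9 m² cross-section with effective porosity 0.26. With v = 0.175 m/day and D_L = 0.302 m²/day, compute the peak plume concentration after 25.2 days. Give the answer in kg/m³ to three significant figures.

The peak of an instantaneous 1D plume sits at x = vt; there the Gaussian factor is 1 and C_max = M/(n_e·A·√(4πDt)), where n_e·A is the pore area the mass is dissolved in.
√(4πDt) = √(4π × 0.302 × 25.2) = 9.779 m, so C_max = 31.3/(0.26 × 32.9 × 9.779) = 0.374 kg/m³.

0.374 kg/m³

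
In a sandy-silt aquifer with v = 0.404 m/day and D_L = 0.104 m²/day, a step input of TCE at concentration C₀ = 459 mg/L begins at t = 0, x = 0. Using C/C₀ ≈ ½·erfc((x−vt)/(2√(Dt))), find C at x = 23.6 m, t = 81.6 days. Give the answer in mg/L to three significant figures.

454 mg/L

For a continuous step input, C/C₀ ≈ ½·erfc((x−vt)/(2√(Dt))).
vt = 0.404 × 81.6 = 32.9664 m and 2√(Dt) = 2√(0.104 × 81.6) = 5.826 m.
Argument (x−vt)/(2√(Dt)) = (23.6 − 32.9664)/5.826 = -1.608; ½·erfc(-1.608) = 0.9885.
C = 459 × 0.9885 = 454 mg/L.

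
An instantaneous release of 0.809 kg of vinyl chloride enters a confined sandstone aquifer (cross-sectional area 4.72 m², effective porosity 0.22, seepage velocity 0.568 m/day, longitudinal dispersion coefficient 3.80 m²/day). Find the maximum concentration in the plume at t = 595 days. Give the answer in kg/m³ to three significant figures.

0.00462 kg/m³

The peak of an instantaneous 1D plume sits at x = vt; there the Gaussian factor is 1 and C_max = M/(n_e·A·√(4πDt)), where n_e·A is the pore area the mass is dissolved in.
√(4πDt) = √(4π × 3.80 × 595) = 168.6 m, so C_max = 0.809/(0.22 × 4.72 × 168.6) = 0.00462 kg/m³.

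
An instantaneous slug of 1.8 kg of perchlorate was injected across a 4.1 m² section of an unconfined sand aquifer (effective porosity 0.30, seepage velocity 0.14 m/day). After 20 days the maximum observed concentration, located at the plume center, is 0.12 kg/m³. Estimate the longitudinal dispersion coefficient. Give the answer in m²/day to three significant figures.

0.592 m²/day

At the plume center C_max = M/(n_e·A·√(4πDt)), so D = M²/(4πt·(n_e·A·C_max)²).
n_e·A·C_max = 0.30 × 4.1 × 0.12 = 0.1476 kg/m.
D = 1.8²/(4π × 20 × 0.1476²) = 0.592 m²/day.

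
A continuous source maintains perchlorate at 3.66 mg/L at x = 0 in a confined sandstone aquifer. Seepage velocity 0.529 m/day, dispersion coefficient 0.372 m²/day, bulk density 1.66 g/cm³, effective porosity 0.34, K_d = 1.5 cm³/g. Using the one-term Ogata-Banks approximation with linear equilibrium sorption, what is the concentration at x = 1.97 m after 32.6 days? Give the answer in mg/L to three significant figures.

Retardation factor R = 1 + ρ_b·K_d/n = 1 + 1.66 × 1.5/0.34 = 8.324.
Sorption retards both mechanisms: v_R = v/R = 0.06355 m/day, D_R = D/R = 0.04469 m²/day.
v_R·t = 0.06355 × 32.6 = 2.07173 m; 2√(D_R t) = 2.414 m; argument = (1.97 − 2.07173)/2.414 = -0.04214.
C = C₀ × ½·erfc(-0.04214) = 3.66 × 0.5238 = 1.92 mg/L.

1.92 mg/L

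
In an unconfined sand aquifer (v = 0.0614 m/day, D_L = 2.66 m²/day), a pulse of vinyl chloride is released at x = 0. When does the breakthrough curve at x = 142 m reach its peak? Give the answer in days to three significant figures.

For the 1D instantaneous-source solution, setting ∂C/∂t = 0 at fixed x gives v²t² + 2Dt − x² = 0, so t = (√(D² + v²x²) − D)/v².
√(D² + v²x²) = √(2.66² + 0.0614² × 142²) = 9.116; v² = 0.00376996.
t = (9.116 − 2.66)/0.00376996 = 1710 days (vs. the pure-advection estimate x/v = 2310 d).

1710 days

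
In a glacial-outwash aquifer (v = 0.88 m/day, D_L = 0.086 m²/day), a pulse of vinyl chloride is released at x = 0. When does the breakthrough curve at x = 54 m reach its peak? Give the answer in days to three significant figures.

For the 1D instantaneous-source solution, setting ∂C/∂t = 0 at fixed x gives v²t² + 2Dt − x² = 0, so t = (√(D² + v²x²) − D)/v².
√(D² + v²x²) = √(0.086² + 0.88² × 54²) = 47.52; v² = 0.7744.
t = (47.52 − 0.086)/0.7744 = 61.3 days (vs. the pure-advection estimate x/v = 61.4 d).

61.3 days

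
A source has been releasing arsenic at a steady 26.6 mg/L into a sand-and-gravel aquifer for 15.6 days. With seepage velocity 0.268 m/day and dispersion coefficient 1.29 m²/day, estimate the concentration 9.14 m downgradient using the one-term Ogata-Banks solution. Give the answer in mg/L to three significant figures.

For a continuous step input, C/C₀ ≈ ½·erfc((x−vt)/(2√(Dt))).
vt = 0.268 × 15.6 = 4.1808 m and 2√(Dt) = 2√(1.29 × 15.6) = 8.972 m.
Argument (x−vt)/(2√(Dt)) = (9.14 − 4.1808)/8.972 = 0.5527; ½·erfc(0.5527) = 0.2172.
C = 26.6 × 0.2172 = 5.78 mg/L.

5.78 mg/L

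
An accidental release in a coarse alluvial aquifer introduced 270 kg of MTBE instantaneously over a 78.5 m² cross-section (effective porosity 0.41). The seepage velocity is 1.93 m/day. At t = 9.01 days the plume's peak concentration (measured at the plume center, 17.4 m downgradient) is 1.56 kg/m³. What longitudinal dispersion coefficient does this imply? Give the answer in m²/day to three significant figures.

At the plume center C_max = M/(n_e·A·√(4πDt)), so D = M²/(4πt·(n_e·A·C_max)²).
n_e·A·C_max = 0.41 × 78.5 × 1.56 = 50.21 kg/m.
D = 270²/(4π × 9.01 × 50.21²) = 0.255 m²/day.

0.255 m²/day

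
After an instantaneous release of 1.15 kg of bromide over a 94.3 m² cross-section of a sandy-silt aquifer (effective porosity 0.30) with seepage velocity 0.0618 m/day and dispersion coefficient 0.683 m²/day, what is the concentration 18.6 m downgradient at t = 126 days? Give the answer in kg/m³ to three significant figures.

For an instantaneous plane source, C(x,t) = M/(n_e·A·√(4πDt)) · exp(−(x−vt)²/(4Dt)), with n_e·A the pore (flow) area.
Plume center vt = 0.0618 × 126 = 7.7868 m, so the well at 18.6 m is 10.8132 m downgradient of the peak.
√(4πDt) = 32.89 m, giving peak height M/(n_e·A·√(4πDt)) = 1.15/(0.30 × 94.3 × 32.89) = 0.001236 kg/m³.
(x−vt)²/(4Dt) = (10.8132)²/(4 × 0.683 × 126) = 0.3397; exp(−0.3397) = 0.7120.
C = 0.001236 × 0.7120 = 0.000880 kg/m³.

0.000880 kg/m³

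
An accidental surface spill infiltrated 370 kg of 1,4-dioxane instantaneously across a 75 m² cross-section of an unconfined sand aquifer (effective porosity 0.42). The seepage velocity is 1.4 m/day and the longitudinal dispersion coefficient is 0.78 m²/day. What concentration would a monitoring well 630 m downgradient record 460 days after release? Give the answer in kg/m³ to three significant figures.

0.153 kg/m³

For an instantaneous plane source, C(x,t) = M/(n_e·A·√(4πDt)) · exp(−(x−vt)²/(4Dt)), with n_e·A the pore (flow) area.
Plume center vt = 1.4 × 460 = 644 m, so the well at 630 m is 14 m upgradient of the peak.
√(4πDt) = 67.15 m, giving peak height M/(n_e·A·√(4πDt)) = 370/(0.42 × 75 × 67.15) = 0.1749 kg/m³.
(x−vt)²/(4Dt) = (-14)²/(4 × 0.78 × 460) = 0.1366; exp(−0.1366) = 0.8723.
C = 0.1749 × 0.8723 = 0.153 kg/m³.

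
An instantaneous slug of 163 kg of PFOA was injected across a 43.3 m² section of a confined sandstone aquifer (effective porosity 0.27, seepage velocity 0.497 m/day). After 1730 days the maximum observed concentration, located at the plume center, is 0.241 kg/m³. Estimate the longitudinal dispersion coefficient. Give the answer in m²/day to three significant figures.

0.154 m²/day

At the plume center C_max = M/(n_e·A·√(4πDt)), so D = M²/(4πt·(n_e·A·C_max)²).
n_e·A·C_max = 0.27 × 43.3 × 0.241 = 2.818 kg/m.
D = 163²/(4π × 1730 × 2.818²) = 0.154 m²/day.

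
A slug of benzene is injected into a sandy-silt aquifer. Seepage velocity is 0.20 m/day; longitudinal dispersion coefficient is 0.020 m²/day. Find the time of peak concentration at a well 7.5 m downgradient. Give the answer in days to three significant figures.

For the 1D instantaneous-source solution, setting ∂C/∂t = 0 at fixed x gives v²t² + 2Dt − x² = 0, so t = (√(D² + v²x²) − D)/v².
√(D² + v²x²) = √(0.020² + 0.20² × 7.5²) = 1.500; v² = 0.04.
t = (1.500 − 0.020)/0.04 = 37.0 days (vs. the pure-advection estimate x/v = 37.5 d).

37.0 days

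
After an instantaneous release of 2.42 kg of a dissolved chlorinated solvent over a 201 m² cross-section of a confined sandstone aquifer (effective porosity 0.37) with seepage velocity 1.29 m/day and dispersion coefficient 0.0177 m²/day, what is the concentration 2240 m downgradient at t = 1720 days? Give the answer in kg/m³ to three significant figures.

4.15e-05 kg/m³

For an instantaneous plane source, C(x,t) = M/(n_e·A·√(4πDt)) · exp(−(x−vt)²/(4Dt)), with n_e·A the pore (flow) area.
Plume center vt = 1.29 × 1720 = 2218.8 m, so the well at 2240 m is 21.2 m downgradient of the peak.
√(4πDt) = 19.56 m, giving peak height M/(n_e·A·√(4πDt)) = 2.42/(0.37 × 201 × 19.56) = 0.001664 kg/m³.
(x−vt)²/(4Dt) = (21.2)²/(4 × 0.0177 × 1720) = 3.691; exp(−3.691) = 0.02495.
C = 0.001664 × 0.02495 = 4.15e-05 kg/m³.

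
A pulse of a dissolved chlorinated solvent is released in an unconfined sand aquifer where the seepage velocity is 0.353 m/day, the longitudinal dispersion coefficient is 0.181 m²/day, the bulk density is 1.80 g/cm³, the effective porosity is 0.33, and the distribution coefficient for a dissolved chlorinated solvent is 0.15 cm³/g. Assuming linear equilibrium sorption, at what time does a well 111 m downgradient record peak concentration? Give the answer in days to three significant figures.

569 days

Retardation factor R = 1 + ρ_b·K_d/n = 1 + 1.80 × 0.15/0.33 = 1.818.
Sorption retards both mechanisms: v_R = v/R = 0.1942 m/day, D_R = D/R = 0.09956 m²/day.
Peak time from v_R²t² + 2D_R t − x² = 0: t = (√(D_R² + v_R²x²) − D_R)/v_R².
√(D_R² + v_R²x²) = √(0.09956² + 0.1942² × 111²) = 21.56; v_R² = 0.03771.
t = (21.56 − 0.09956)/0.03771 = 569 days.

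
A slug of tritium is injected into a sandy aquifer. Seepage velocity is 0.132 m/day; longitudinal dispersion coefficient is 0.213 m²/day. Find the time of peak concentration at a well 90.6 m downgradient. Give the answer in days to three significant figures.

For the 1D instantaneous-source solution, setting ∂C/∂t = 0 at fixed x gives v²t² + 2Dt − x² = 0, so t = (√(D² + v²x²) − D)/v².
√(D² + v²x²) = √(0.213² + 0.132² × 90.6²) = 11.96; v² = 0.017424.
t = (11.96 − 0.213)/0.017424 = 674 days (vs. the pure-advection estimate x/v = 686 d).

674 days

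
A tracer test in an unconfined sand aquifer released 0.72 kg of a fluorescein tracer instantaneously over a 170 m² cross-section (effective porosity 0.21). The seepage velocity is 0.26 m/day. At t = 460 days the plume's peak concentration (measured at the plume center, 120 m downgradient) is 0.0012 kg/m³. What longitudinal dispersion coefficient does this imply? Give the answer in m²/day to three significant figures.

At the plume center C_max = M/(n_e·A·√(4πDt)), so D = M²/(4πt·(n_e·A·C_max)²).
n_e·A·C_max = 0.21 × 170 × 0.0012 = 0.04284 kg/m.
D = 0.72²/(4π × 460 × 0.04284²) = 0.0489 m²/day.

0.0489 m²/day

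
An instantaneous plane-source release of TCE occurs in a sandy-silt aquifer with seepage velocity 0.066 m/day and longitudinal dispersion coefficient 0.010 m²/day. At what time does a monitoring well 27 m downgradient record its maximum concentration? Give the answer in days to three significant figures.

407 days

For the 1D instantaneous-source solution, setting ∂C/∂t = 0 at fixed x gives v²t² + 2Dt − x² = 0, so t = (√(D² + v²x²) − D)/v².
√(D² + v²x²) = √(0.010² + 0.066² × 27²) = 1.782; v² = 0.004356.
t = (1.782 − 0.010)/0.004356 = 407 days (vs. the pure-advection estimate x/v = 409 d).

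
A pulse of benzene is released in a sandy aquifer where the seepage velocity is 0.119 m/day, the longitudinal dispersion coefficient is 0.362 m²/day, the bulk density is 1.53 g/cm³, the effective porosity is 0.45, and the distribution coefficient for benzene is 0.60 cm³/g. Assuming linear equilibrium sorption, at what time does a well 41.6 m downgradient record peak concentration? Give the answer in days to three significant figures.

Retardation factor R = 1 + ρ_b·K_d/n = 1 + 1.53 × 0.60/0.45 = 3.040.
Sorption retards both mechanisms: v_R = v/R = 0.03914 m/day, D_R = D/R = 0.1191 m²/day.
Peak time from v_R²t² + 2D_R t − x² = 0: t = (√(D_R² + v_R²x²) − D_R)/v_R².
√(D_R² + v_R²x²) = √(0.1191² + 0.03914² × 41.6²) = 1.633; v_R² = 0.001532.
t = (1.633 − 0.1191)/0.001532 = 988 days.

988 days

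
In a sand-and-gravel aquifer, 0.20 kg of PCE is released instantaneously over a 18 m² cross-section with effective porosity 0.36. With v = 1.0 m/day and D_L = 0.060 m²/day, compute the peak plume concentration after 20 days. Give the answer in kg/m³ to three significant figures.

0.00795 kg/m³

The peak of an instantaneous 1D plume sits at x = vt; there the Gaussian factor is 1 and C_max = M/(n_e·A·√(4πDt)), where n_e·A is the pore area the mass is dissolved in.
√(4πDt) = √(4π × 0.060 × 20) = 3.883 m, so C_max = 0.20/(0.36 × 18 × 3.883) = 0.00795 kg/m³.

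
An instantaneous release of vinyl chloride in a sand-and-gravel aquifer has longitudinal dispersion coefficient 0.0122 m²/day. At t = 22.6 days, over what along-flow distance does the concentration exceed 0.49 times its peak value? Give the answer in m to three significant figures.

The plume is Gaussian with σ = √(2Dt) = √(2 × 0.0122 × 22.6) = 0.7426 m.
C/C_peak = exp(−Δx²/(2σ²)) = 0.49 ⇒ Δx = σ·√(−2 ln 0.49) = 0.7426 × 1.194 = 0.8867 m.
Width = 2Δx = 1.77 m.

1.77 m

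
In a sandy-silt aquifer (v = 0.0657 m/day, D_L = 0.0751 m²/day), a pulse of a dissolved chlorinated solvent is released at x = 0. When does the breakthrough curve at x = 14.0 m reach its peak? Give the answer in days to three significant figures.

For the 1D instantaneous-source solution, setting ∂C/∂t = 0 at fixed x gives v²t² + 2Dt − x² = 0, so t = (√(D² + v²x²) − D)/v².
√(D² + v²x²) = √(0.0751² + 0.0657² × 14.0²) = 0.9229; v² = 0.00431649.
t = (0.9229 − 0.0751)/0.00431649 = 196 days (vs. the pure-advection estimate x/v = 213 d).

196 days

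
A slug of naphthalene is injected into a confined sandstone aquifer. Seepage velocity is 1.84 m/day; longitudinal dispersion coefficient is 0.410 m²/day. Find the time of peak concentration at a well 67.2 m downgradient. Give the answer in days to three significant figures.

36.4 days

For the 1D instantaneous-source solution, setting ∂C/∂t = 0 at fixed x gives v²t² + 2Dt − x² = 0, so t = (√(D² + v²x²) − D)/v².
√(D² + v²x²) = √(0.410² + 1.84² × 67.2²) = 123.6; v² = 3.3856.
t = (123.6 − 0.410)/3.3856 = 36.4 days (vs. the pure-advection estimate x/v = 36.5 d).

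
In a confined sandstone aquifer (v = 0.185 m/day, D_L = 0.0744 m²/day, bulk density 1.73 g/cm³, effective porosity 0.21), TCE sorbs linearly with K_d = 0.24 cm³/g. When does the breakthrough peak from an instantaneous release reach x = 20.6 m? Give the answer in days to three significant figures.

Retardation factor R = 1 + ρ_b·K_d/n = 1 + 1.73 × 0.24/0.21 = 2.977.
Sorption retards both mechanisms: v_R = v/R = 0.06214 m/day, D_R = D/R = 0.02499 m²/day.
Peak time from v_R²t² + 2D_R t − x² = 0: t = (√(D_R² + v_R²x²) − D_R)/v_R².
√(D_R² + v_R²x²) = √(0.02499² + 0.06214² × 20.6²) = 1.280; v_R² = 0.003861.
t = (1.280 − 0.02499)/0.003861 = 325 days.

325 days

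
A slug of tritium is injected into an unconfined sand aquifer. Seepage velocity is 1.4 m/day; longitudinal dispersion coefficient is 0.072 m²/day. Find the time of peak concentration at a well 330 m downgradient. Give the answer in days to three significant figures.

For the 1D instantaneous-source solution, setting ∂C/∂t = 0 at fixed x gives v²t² + 2Dt − x² = 0, so t = (√(D² + v²x²) − D)/v².
√(D² + v²x²) = √(0.072² + 1.4² × 330²) = 462.0; v² = 1.96.
t = (462.0 − 0.072)/1.96 = 236 days (vs. the pure-advection estimate x/v = 236 d).

236 days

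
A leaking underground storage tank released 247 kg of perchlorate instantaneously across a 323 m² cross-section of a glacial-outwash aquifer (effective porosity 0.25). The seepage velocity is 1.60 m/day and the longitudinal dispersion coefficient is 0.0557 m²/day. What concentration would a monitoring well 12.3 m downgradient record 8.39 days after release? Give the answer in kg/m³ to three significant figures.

For an instantaneous plane source, C(x,t) = M/(n_e·A·√(4πDt)) · exp(−(x−vt)²/(4Dt)), with n_e·A the pore (flow) area.
Plume center vt = 1.60 × 8.39 = 13.424 m, so the well at 12.3 m is 1.124 m upgradient of the peak.
√(4πDt) = 2.423 m, giving peak height M/(n_e·A·√(4πDt)) = 247/(0.25 × 323 × 2.423) = 1.262 kg/m³.
(x−vt)²/(4Dt) = (-1.124)²/(4 × 0.0557 × 8.39) = 0.6759; exp(−0.6759) = 0.5087.
C = 1.262 × 0.5087 = 0.642 kg/m³.

0.642 kg/m³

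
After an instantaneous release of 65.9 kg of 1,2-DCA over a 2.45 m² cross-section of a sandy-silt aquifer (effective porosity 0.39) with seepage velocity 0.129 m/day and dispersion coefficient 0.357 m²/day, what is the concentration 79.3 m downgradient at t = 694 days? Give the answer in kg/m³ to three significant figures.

For an instantaneous plane source, C(x,t) = M/(n_e·A·√(4πDt)) · exp(−(x−vt)²/(4Dt)), with n_e·A the pore (flow) area.
Plume center vt = 0.129 × 694 = 89.526 m, so the well at 79.3 m is 10.226 m upgradient of the peak.
√(4πDt) = 55.80 m, giving peak height M/(n_e·A·√(4πDt)) = 65.9/(0.39 × 2.45 × 55.80) = 1.236 kg/m³.
(x−vt)²/(4Dt) = (-10.226)²/(4 × 0.357 × 694) = 0.1055; exp(−0.1055) = 0.8999.
C = 1.236 × 0.8999 = 1.11 kg/m³.

1.11 kg/m³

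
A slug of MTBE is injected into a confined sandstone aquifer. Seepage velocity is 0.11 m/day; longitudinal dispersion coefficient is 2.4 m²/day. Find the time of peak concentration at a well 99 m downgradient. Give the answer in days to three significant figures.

For the 1D instantaneous-source solution, setting ∂C/∂t = 0 at fixed x gives v²t² + 2Dt − x² = 0, so t = (√(D² + v²x²) − D)/v².
√(D² + v²x²) = √(2.4² + 0.11² × 99²) = 11.15; v² = 0.0121.
t = (11.15 − 2.4)/0.0121 = 723 days (vs. the pure-advection estimate x/v = 900 d).

723 days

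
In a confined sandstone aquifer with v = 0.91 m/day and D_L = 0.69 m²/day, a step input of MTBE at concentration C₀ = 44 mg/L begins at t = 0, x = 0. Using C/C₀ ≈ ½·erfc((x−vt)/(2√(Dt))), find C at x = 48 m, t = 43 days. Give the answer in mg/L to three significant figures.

For a continuous step input, C/C₀ ≈ ½·erfc((x−vt)/(2√(Dt))).
vt = 0.91 × 43 = 39.13 m and 2√(Dt) = 2√(0.69 × 43) = 10.89 m.
Argument (x−vt)/(2√(Dt)) = (48 − 39.13)/10.89 = 0.8145; ½·erfc(0.8145) = 0.1247.
C = 44 × 0.1247 = 5.49 mg/L.

5.49 mg/L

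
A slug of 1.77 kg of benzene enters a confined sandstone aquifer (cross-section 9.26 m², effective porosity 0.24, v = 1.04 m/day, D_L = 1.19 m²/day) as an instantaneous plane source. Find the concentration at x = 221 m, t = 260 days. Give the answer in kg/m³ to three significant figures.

0.00178 kg/m³

For an instantaneous plane source, C(x,t) = M/(n_e·A·√(4πDt)) · exp(−(x−vt)²/(4Dt)), with n_e·A the pore (flow) area.
Plume center vt = 1.04 × 260 = 270.4 m, so the well at 221 m is 49.4 m upgradient of the peak.
√(4πDt) = 62.35 m, giving peak height M/(n_e·A·√(4πDt)) = 1.77/(0.24 × 9.26 × 62.35) = 0.01277 kg/m³.
(x−vt)²/(4Dt) = (-49.4)²/(4 × 1.19 × 260) = 1.972; exp(−1.972) = 0.1392.
C = 0.01277 × 0.1392 = 0.00178 kg/m³.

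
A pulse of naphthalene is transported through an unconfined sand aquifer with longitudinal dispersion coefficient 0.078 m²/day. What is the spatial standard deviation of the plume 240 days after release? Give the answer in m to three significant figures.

6.12 m

Dispersive spreading gives a Gaussian with σ² = 2Dt; advection only shifts the center.
σ = √(2 × 0.078 × 240) = 6.12 m.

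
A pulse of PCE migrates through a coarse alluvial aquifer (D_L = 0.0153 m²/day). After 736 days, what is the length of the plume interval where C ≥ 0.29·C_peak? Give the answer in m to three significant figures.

14.9 m

The plume is Gaussian with σ = √(2Dt) = √(2 × 0.0153 × 736) = 4.746 m.
C/C_peak = exp(−Δx²/(2σ²)) = 0.29 ⇒ Δx = σ·√(−2 ln 0.29) = 4.746 × 1.573 = 7.465 m.
Width = 2Δx = 14.9 m.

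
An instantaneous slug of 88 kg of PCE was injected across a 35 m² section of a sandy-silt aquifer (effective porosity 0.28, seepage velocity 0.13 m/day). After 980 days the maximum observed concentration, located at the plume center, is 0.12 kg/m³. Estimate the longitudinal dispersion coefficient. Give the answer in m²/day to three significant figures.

0.455 m²/day

At the plume center C_max = M/(n_e·A·√(4πDt)), so D = M²/(4πt·(n_e·A·C_max)²).
n_e·A·C_max = 0.28 × 35 × 0.12 = 1.176 kg/m.
D = 88²/(4π × 980 × 1.176²) = 0.455 m²/day.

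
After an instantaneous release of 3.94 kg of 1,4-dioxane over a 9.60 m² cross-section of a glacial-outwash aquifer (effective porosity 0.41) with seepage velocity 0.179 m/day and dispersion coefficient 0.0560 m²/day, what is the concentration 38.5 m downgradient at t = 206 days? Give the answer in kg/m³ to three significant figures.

0.0785 kg/m³

For an instantaneous plane source, C(x,t) = M/(n_e·A·√(4πDt)) · exp(−(x−vt)²/(4Dt)), with n_e·A the pore (flow) area.
Plume center vt = 0.179 × 206 = 36.874 m, so the well at 38.5 m is 1.626 m downgradient of the peak.
√(4πDt) = 12.04 m, giving peak height M/(n_e·A·√(4πDt)) = 3.94/(0.41 × 9.60 × 12.04) = 0.08314 kg/m³.
(x−vt)²/(4Dt) = (1.626)²/(4 × 0.0560 × 206) = 0.05730; exp(−0.05730) = 0.9443.
C = 0.08314 × 0.9443 = 0.0785 kg/m³.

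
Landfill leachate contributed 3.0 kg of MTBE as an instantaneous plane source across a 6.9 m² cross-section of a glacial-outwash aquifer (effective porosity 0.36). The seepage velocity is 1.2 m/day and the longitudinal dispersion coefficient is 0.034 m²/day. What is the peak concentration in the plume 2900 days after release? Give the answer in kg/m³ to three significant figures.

The peak of an instantaneous 1D plume sits at x = vt; there the Gaussian factor is 1 and C_max = M/(n_e·A·√(4πDt)), where n_e·A is the pore area the mass is dissolved in.
√(4πDt) = √(4π × 0.034 × 2900) = 35.20 m, so C_max = 3.0/(0.36 × 6.9 × 35.20) = 0.0343 kg/m³.

0.0343 kg/m³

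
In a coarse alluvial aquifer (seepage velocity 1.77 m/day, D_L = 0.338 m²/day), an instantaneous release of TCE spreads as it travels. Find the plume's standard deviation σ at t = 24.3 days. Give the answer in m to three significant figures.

4.05 m

Dispersive spreading gives a Gaussian with σ² = 2Dt; advection only shifts the center.
σ = √(2 × 0.338 × 24.3) = 4.05 m.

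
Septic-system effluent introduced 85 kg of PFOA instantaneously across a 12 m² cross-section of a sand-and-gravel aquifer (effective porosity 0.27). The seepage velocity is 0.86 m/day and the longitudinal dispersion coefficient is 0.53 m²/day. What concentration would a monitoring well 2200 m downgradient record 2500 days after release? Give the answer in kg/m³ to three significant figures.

0.127 kg/m³

For an instantaneous plane source, C(x,t) = M/(n_e·A·√(4πDt)) · exp(−(x−vt)²/(4Dt)), with n_e·A the pore (flow) area.
Plume center vt = 0.86 × 2500 = 2150 m, so the well at 2200 m is 50 m downgradient of the peak.
√(4πDt) = 129.0 m, giving peak height M/(n_e·A·√(4πDt)) = 85/(0.27 × 12 × 129.0) = 0.2034 kg/m³.
(x−vt)²/(4Dt) = (50)²/(4 × 0.53 × 2500) = 0.4717; exp(−0.4717) = 0.6239.
C = 0.2034 × 0.6239 = 0.127 kg/m³.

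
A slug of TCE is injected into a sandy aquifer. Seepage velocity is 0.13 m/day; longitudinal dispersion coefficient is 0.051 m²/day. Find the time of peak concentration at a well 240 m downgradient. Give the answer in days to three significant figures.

1840 days

For the 1D instantaneous-source solution, setting ∂C/∂t = 0 at fixed x gives v²t² + 2Dt − x² = 0, so t = (√(D² + v²x²) − D)/v².
√(D² + v²x²) = √(0.051² + 0.13² × 240²) = 31.20; v² = 0.0169.
t = (31.20 − 0.051)/0.0169 = 1840 days (vs. the pure-advection estimate x/v = 1850 d).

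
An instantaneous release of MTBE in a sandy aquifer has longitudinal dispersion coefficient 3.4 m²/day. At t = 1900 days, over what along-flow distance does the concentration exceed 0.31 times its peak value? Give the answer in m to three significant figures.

348 m

The plume is Gaussian with σ = √(2Dt) = √(2 × 3.4 × 1900) = 113.7 m.
C/C_peak = exp(−Δx²/(2σ²)) = 0.31 ⇒ Δx = σ·√(−2 ln 0.31) = 113.7 × 1.530 = 174.0 m.
Width = 2Δx = 348 m.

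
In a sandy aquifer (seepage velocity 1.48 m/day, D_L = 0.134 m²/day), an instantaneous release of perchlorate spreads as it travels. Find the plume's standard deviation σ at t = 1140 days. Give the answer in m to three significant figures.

17.5 m

Dispersive spreading gives a Gaussian with σ² = 2Dt; advection only shifts the center.
σ = √(2 × 0.134 × 1140) = 17.5 m.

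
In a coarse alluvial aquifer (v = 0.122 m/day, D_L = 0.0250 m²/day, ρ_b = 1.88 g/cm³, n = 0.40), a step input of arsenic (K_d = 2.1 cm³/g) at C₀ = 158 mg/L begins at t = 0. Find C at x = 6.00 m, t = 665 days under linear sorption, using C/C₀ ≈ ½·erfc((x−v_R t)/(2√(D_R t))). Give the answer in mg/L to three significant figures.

126 mg/L

Retardation factor R = 1 + ρ_b·K_d/n = 1 + 1.88 × 2.1/0.40 = 10.87.
Sorption retards both mechanisms: v_R = v/R = 0.01122 m/day, D_R = D/R = 0.002300 m²/day.
v_R·t = 0.01122 × 665 = 7.4613 m; 2√(D_R t) = 2.473 m; argument = (6.00 − 7.4613)/2.473 = -0.5909.
C = C₀ × ½·erfc(-0.5909) = 158 × 0.7983 = 126 mg/L.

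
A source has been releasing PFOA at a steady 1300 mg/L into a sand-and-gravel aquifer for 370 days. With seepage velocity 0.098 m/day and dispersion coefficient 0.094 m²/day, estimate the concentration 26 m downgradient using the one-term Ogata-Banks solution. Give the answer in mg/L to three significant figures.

1160 mg/L

For a continuous step input, C/C₀ ≈ ½·erfc((x−vt)/(2√(Dt))).
vt = 0.098 × 370 = 36.26 m and 2√(Dt) = 2√(0.094 × 370) = 11.79 m.
Argument (x−vt)/(2√(Dt)) = (26 − 36.26)/11.79 = -0.8702; ½·erfc(-0.8702) = 0.8908.
C = 1300 × 0.8908 = 1160 mg/L.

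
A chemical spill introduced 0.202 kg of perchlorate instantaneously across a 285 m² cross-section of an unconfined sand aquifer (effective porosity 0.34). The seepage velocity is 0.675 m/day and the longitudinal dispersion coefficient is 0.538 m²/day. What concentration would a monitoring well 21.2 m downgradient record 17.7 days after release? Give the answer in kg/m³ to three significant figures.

2.01e-05 kg/m³

For an instantaneous plane source, C(x,t) = M/(n_e·A·√(4πDt)) · exp(−(x−vt)²/(4Dt)), with n_e·A the pore (flow) area.
Plume center vt = 0.675 × 17.7 = 11.9475 m, so the well at 21.2 m is 9.2525 m downgradient of the peak.
√(4πDt) = 10.94 m, giving peak height M/(n_e·A·√(4πDt)) = 0.202/(0.34 × 285 × 10.94) = 0.0001906 kg/m³.
(x−vt)²/(4Dt) = (9.2525)²/(4 × 0.538 × 17.7) = 2.248; exp(−2.248) = 0.1056.
C = 0.0001906 × 0.1056 = 2.01e-05 kg/m³.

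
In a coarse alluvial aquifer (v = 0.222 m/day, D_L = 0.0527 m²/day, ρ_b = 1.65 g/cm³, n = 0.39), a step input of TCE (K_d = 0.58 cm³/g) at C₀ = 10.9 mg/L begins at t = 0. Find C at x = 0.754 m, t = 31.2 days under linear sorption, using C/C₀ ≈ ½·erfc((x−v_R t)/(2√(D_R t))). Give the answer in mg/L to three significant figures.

Retardation factor R = 1 + ρ_b·K_d/n = 1 + 1.65 × 0.58/0.39 = 3.454.
Sorption retards both mechanisms: v_R = v/R = 0.06427 m/day, D_R = D/R = 0.01526 m²/day.
v_R·t = 0.06427 × 31.2 = 2.005224 m; 2√(D_R t) = 1.380 m; argument = (0.754 − 2.005224)/1.380 = -0.9067.
C = C₀ × ½·erfc(-0.9067) = 10.9 × 0.9001 = 9.81 mg/L.

9.81 mg/L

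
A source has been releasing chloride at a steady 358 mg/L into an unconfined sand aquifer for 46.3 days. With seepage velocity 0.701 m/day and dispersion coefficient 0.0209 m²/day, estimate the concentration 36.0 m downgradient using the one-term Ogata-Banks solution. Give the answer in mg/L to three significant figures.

1.94 mg/L

For a continuous step input, C/C₀ ≈ ½·erfc((x−vt)/(2√(Dt))).
vt = 0.701 × 46.3 = 32.4563 m and 2√(Dt) = 2√(0.0209 × 46.3) = 1.967 m.
Argument (x−vt)/(2√(Dt)) = (36.0 − 32.4563)/1.967 = 1.802; ½·erfc(1.802) = 0.005411.
C = 358 × 0.005411 = 1.94 mg/L.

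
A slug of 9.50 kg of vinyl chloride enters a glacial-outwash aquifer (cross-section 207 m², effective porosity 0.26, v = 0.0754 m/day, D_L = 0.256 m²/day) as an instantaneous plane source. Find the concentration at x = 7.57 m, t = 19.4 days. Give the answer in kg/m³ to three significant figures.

0.00342 kg/m³

For an instantaneous plane source, C(x,t) = M/(n_e·A·√(4πDt)) · exp(−(x−vt)²/(4Dt)), with n_e·A the pore (flow) area.
Plume center vt = 0.0754 × 19.4 = 1.46276 m, so the well at 7.57 m is 6.10724 m downgradient of the peak.
√(4πDt) = 7.900 m, giving peak height M/(n_e·A·√(4πDt)) = 9.50/(0.26 × 207 × 7.900) = 0.02234 kg/m³.
(x−vt)²/(4Dt) = (6.10724)²/(4 × 0.256 × 19.4) = 1.878; exp(−1.878) = 0.1529.
C = 0.02234 × 0.1529 = 0.00342 kg/m³.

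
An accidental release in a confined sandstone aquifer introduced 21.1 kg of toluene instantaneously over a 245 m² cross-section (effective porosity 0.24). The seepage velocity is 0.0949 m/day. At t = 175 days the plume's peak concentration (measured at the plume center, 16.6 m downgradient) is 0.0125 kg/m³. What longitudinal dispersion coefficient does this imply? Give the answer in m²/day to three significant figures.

At the plume center C_max = M/(n_e·A·√(4πDt)), so D = M²/(4πt·(n_e·A·C_max)²).
n_e·A·C_max = 0.24 × 245 × 0.0125 = 0.7350 kg/m.
D = 21.1²/(4π × 175 × 0.7350²) = 0.375 m²/day.

0.375 m²/day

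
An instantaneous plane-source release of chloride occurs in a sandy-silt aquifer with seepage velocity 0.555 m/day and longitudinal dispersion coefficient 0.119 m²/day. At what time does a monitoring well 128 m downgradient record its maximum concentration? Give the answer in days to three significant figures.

For the 1D instantaneous-source solution, setting ∂C/∂t = 0 at fixed x gives v²t² + 2Dt − x² = 0, so t = (√(D² + v²x²) − D)/v².
√(D² + v²x²) = √(0.119² + 0.555² × 128²) = 71.04; v² = 0.308025.
t = (71.04 − 0.119)/0.308025 = 230 days (vs. the pure-advection estimate x/v = 231 d).

230 days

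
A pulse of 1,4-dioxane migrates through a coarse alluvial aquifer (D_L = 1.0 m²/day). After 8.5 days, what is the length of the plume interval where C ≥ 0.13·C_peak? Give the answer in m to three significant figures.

The plume is Gaussian with σ = √(2Dt) = √(2 × 1.0 × 8.5) = 4.123 m.
C/C_peak = exp(−Δx²/(2σ²)) = 0.13 ⇒ Δx = σ·√(−2 ln 0.13) = 4.123 × 2.020 = 8.328 m.
Width = 2Δx = 16.7 m.

16.7 m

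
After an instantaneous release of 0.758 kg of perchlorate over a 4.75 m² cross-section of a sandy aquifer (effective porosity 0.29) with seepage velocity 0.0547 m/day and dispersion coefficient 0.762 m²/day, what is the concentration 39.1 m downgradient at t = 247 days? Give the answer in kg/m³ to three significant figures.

0.00474 kg/m³

For an instantaneous plane source, C(x,t) = M/(n_e·A·√(4πDt)) · exp(−(x−vt)²/(4Dt)), with n_e·A the pore (flow) area.
Plume center vt = 0.0547 × 247 = 13.5109 m, so the well at 39.1 m is 25.5891 m downgradient of the peak.
√(4πDt) = 48.63 m, giving peak height M/(n_e·A·√(4πDt)) = 0.758/(0.29 × 4.75 × 48.63) = 0.01132 kg/m³.
(x−vt)²/(4Dt) = (25.5891)²/(4 × 0.762 × 247) = 0.8698; exp(−0.8698) = 0.4190.
C = 0.01132 × 0.4190 = 0.00474 kg/m³.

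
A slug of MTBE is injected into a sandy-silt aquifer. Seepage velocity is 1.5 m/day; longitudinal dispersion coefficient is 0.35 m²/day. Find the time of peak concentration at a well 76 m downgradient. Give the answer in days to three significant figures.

For the 1D instantaneous-source solution, setting ∂C/∂t = 0 at fixed x gives v²t² + 2Dt − x² = 0, so t = (√(D² + v²x²) − D)/v².
√(D² + v²x²) = √(0.35² + 1.5² × 76²) = 114.0; v² = 2.25.
t = (114.0 − 0.35)/2.25 = 50.5 days (vs. the pure-advection estimate x/v = 50.7 d).

50.5 days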